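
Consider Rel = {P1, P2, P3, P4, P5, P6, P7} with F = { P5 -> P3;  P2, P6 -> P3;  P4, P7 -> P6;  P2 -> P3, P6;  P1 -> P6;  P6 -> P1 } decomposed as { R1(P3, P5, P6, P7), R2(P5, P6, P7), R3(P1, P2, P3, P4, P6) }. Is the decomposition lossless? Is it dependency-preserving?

Lossless test (chase): Rows 1 and 2 agree on P5; apply P5→P3 and equate their P3 entries. Rows 1 and 2 agree on P6; apply P6→P1 and equate their P1 entries. Rows 1 and 3 agree on P6; apply P6→P1 and equate their P1 entries. No row becomes fully distinguished — the join is lossy.
Dependency preservation: the restricted closure of {P4, P7} across the fragments never reaches {P6}, so P4, P7 → P6 cannot be enforced without a join — not preserved.

lossy and not dependency-preserving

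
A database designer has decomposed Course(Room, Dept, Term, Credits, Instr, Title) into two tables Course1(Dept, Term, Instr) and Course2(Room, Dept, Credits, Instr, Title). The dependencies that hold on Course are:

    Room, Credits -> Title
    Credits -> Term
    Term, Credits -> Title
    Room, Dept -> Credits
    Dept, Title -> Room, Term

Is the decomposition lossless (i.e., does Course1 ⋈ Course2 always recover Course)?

No

Common attributes: Course1 ∩ Course2 = {Dept, Instr}.
No dependency enlarges {Dept, Instr}, so (Dept, Instr)⁺ = {Dept, Instr}.
The closure contains neither all of Course1 = {Dept, Term, Instr} nor all of Course2 = {Room, Dept, Credits, Instr, Title}, so the common attributes are not a superkey of either fragment. The join is lossy.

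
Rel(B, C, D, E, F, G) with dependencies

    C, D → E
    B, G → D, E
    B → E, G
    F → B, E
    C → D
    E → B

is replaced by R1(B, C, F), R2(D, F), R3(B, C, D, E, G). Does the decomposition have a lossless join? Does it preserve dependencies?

Lossless test (chase): Rows 1 and 3 agree on B; apply B→E, G and equate their E, G entries. Rows 1 and 2 agree on F; apply F→B, E and equate their B, E entries. Rows 1 and 3 agree on C; apply C→D and equate their D entries. Rows 1 and 2 agree on B; apply B→E, G and equate their E, G entries. Row 1 is now all distinguished symbols — the join is lossless.
Dependency preservation: F → B, E is not contained in any single fragment, but the restricted closure of its left-hand side across the fragments still reaches the right-hand side; the remaining FDs each lie inside some fragment. All dependencies are preserved.

lossless and dependency-preserving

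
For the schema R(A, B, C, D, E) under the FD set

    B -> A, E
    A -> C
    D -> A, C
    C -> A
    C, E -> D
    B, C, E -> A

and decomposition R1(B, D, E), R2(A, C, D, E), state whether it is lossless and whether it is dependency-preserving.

Lossless test: (D, E)⁺ = {A, C, D, E}, which contains all of one fragment — lossless.
Dependency preservation: B → A, E; B, C, E → A are not contained in any single fragment, but the restricted closure of each left-hand side across the fragments still reaches the right-hand side; the remaining FDs each lie inside some fragment. All dependencies are preserved.

lossless and dependency-preserving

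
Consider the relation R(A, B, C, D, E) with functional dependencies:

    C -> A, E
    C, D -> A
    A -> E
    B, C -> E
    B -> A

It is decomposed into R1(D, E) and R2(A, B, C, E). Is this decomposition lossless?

Common attributes: R1 ∩ R2 = {E}.
No dependency enlarges {E}, so (E)⁺ = {E}.
The closure contains neither all of R1 = {D, E} nor all of R2 = {A, B, C, E}, so the common attributes are not a superkey of either fragment. The join is lossy.

No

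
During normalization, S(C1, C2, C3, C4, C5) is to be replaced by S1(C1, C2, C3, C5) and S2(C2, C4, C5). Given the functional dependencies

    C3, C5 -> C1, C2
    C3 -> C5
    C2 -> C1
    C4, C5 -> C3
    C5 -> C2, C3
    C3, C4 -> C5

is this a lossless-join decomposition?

Common attributes: S1 ∩ S2 = {C2, C5}.
Closure of {C2, C5}: C2 → C1 applies, adding C1; C5 → C2, C3 applies, adding C3. So (C2, C5)⁺ = {C1, C2, C3, C5}.
This closure contains every attribute of S1, so S1 ∩ S2 → S1. The join is lossless.

Yes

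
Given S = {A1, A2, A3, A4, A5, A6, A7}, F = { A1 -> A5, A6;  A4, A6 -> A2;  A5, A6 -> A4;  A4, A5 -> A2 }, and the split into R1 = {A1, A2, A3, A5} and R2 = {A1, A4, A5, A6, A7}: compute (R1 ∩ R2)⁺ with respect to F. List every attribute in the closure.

A1, A2, A4, A5, A6

R1 ∩ R2 = {A1, A5}.
A1 → A5, A6 applies, adding A6
A5, A6 → A4 applies, adding A4
A4, A5 → A2 applies, adding A2
Closure: {A1, A2, A4, A5, A6}.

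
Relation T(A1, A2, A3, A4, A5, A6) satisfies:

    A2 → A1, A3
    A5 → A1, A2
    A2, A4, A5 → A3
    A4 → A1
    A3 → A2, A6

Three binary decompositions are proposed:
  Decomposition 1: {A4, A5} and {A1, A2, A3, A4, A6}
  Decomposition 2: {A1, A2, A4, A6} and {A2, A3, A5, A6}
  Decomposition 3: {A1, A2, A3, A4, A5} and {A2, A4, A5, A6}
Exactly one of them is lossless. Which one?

Decomposition 1: common = {A4}, closure = {A1, A4} → lossy.
Decomposition 2: common = {A2, A6}, closure = {A1, A2, A3, A6} → lossy.
Decomposition 3: common = {A2, A4, A5}, closure = {A1, A2, A3, A4, A5, A6} → lossless.

Decomposition 3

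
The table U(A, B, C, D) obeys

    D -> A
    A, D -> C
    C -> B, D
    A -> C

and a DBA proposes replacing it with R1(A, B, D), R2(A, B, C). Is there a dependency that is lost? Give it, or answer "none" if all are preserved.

none

D → A lies within R1.
A, D → C: restricted closure across fragments reaches C.
C → B, D: restricted closure across fragments reaches B, D.
A → C lies within R2.
Every dependency is enforceable on the fragments, so the decomposition is dependency-preserving.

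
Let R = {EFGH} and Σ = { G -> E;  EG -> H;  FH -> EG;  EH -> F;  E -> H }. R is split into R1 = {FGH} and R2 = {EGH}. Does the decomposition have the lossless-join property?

Common attributes: R1 ∩ R2 = {GH}.
Closure of {GH}: G → E applies, adding E; EH → F applies, adding F. So (GH)⁺ = {EFGH}.
This closure contains every attribute of R1, so R1 ∩ R2 → R1. The join is lossless.

Yes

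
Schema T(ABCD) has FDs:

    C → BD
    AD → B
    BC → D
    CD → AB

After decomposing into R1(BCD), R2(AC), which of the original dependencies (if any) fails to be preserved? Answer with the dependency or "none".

AD → B

Check AD → B: no single fragment contains all of {ABD}, and the restricted closure of {AD} across the fragments never reaches {B}.
C → BD is preserved.
BC → D is preserved.
CD → AB is preserved.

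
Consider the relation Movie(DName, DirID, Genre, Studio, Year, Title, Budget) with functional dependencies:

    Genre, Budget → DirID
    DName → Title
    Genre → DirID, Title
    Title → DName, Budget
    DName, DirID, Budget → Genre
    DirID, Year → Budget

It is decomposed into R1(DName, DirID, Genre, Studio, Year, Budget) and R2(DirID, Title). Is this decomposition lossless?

Common attributes: R1 ∩ R2 = {DirID}.
No dependency enlarges {DirID}, so (DirID)⁺ = {DirID}.
The closure contains neither all of R1 = {DName, DirID, Genre, Studio, Year, Budget} nor all of R2 = {DirID, Title}, so the common attributes are not a superkey of either fragment. The join is lossy.

No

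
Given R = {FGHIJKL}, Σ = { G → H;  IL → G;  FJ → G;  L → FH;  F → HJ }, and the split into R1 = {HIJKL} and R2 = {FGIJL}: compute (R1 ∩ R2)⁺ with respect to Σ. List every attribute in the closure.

FGHIJL

R1 ∩ R2 = {IJL}.
IL → G applies, adding G
L → FH applies, adding FH
Closure: {FGHIJL}.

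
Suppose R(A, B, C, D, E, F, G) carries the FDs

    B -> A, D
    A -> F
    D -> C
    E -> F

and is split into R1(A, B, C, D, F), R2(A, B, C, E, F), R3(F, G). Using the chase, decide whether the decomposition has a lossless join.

Chase test. Columns are A, B, C, D, E, F, G; row i has aⱼ where attribute j ∈ Ri, else bᵢⱼ.
Initial tableau (one row per fragment):
  row 1: a1 a2 a3 a4 b15 a6 b17
  row 2: a1 a2 a3 b24 a5 a6 b27
  row 3: b31 b32 b33 b34 b35 a6 a7
Rows 1 and 2 agree on B; apply B→A, D and equate their A, D entries.
No row becomes fully distinguished — the join is lossy.

No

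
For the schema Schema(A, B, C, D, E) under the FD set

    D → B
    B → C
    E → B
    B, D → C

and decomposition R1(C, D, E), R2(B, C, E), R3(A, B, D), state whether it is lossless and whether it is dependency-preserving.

Lossless test (chase): Rows 1 and 3 agree on D; apply D→B and equate their B entries. Rows 1 and 3 agree on B; apply B→C and equate their C entries. No row becomes fully distinguished — the join is lossy.
Dependency preservation: B, D → C is not contained in any single fragment, but the restricted closure of its left-hand side across the fragments still reaches the right-hand side; the remaining FDs each lie inside some fragment. All dependencies are preserved.

lossy but dependency-preserving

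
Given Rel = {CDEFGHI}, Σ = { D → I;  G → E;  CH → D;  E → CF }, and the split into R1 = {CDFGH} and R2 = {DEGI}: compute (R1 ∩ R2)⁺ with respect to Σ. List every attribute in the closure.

CDEFGI

R1 ∩ R2 = {DG}.
D → I applies, adding I
G → E applies, adding E
E → CF applies, adding CF
Closure: {CDEFGI}.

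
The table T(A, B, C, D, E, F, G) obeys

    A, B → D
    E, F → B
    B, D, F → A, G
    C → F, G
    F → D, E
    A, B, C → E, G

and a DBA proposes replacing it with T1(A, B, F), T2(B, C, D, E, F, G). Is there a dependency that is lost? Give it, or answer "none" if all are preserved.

Check A, B → D: no single fragment contains all of {A, B, D}, and the restricted closure of {A, B} across the fragments never reaches {D}.
E, F → B is preserved.
B, D, F → A, G is preserved.
C → F, G is preserved.
F → D, E is preserved.
A, B, C → E, G is preserved.

A, B → D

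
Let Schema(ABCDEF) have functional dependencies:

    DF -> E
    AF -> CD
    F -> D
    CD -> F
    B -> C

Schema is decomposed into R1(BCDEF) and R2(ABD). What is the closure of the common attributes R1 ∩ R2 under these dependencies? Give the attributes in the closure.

BCDEF

R1 ∩ R2 = {BD}.
B → C applies, adding C
CD → F applies, adding F
DF → E applies, adding E
Closure: {BCDEF}.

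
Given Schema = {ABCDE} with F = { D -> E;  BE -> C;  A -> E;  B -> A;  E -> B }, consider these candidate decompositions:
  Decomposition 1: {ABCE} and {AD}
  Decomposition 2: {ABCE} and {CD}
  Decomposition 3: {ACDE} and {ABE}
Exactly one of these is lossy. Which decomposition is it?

Decomposition 2

Decomposition 1: common = {A}, closure = {ABCE} → lossless.
Decomposition 2: common = {C}, closure = {C} → lossy.
Decomposition 3: common = {AE}, closure = {ABCE} → lossless.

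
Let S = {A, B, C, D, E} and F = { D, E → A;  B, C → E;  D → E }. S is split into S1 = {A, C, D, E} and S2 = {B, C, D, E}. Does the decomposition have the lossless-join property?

Yes

Common attributes: S1 ∩ S2 = {C, D, E}.
Closure of {C, D, E}: D, E → A applies, adding A. So (C, D, E)⁺ = {A, C, D, E}.
This closure contains every attribute of S1, so S1 ∩ S2 → S1. The join is lossless.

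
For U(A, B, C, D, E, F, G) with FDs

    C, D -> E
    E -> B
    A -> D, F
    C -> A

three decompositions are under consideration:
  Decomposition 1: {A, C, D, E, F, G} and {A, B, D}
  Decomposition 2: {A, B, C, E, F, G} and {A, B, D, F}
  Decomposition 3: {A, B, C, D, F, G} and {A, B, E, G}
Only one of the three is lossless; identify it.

Decomposition 2

Decomposition 1: common = {A, D}, closure = {A, D, F} → lossy.
Decomposition 2: common = {A, B, F}, closure = {A, B, D, F} → lossless.
Decomposition 3: common = {A, B, G}, closure = {A, B, D, F, G} → lossy.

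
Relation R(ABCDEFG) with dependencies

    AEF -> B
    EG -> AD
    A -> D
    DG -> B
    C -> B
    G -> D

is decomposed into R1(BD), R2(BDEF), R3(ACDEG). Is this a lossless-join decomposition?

Chase test. Columns are ABCDEFG; row i has aⱼ where attribute j ∈ Ri, else bᵢⱼ.
Initial tableau (one row per fragment):
  row 1: b11 a2 b13 a4 b15 b16 b17
  row 2: b21 a2 b23 a4 a5 a6 b27
  row 3: a1 b32 a3 a4 a5 b36 a7
No row becomes fully distinguished — the join is lossy.

No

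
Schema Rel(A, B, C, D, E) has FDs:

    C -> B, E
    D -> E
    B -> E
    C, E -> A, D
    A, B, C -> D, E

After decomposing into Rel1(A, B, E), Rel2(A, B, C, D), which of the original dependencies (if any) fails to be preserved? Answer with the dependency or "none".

Check D → E: no single fragment contains all of {D, E}, and the restricted closure of {D} across the fragments never reaches {E}.
C → B, E is preserved.
B → E is preserved.
C, E → A, D is preserved.
A, B, C → D, E is preserved.

D -> E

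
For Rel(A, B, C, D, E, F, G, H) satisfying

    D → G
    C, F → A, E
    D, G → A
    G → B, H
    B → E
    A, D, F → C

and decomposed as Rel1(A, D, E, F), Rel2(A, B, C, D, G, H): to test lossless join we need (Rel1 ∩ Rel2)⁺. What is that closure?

A, B, D, E, G, H

Rel1 ∩ Rel2 = {A, D}.
D → G applies, adding G
G → B, H applies, adding B, H
B → E applies, adding E
Closure: {A, B, D, E, G, H}.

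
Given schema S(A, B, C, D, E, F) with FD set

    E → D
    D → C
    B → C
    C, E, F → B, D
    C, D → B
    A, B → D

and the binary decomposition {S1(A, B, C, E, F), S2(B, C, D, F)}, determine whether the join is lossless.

No

Common attributes: S1 ∩ S2 = {B, C, F}.
No dependency enlarges {B, C, F}, so (B, C, F)⁺ = {B, C, F}.
The closure contains neither all of S1 = {A, B, C, E, F} nor all of S2 = {B, C, D, F}, so the common attributes are not a superkey of either fragment. The join is lossy.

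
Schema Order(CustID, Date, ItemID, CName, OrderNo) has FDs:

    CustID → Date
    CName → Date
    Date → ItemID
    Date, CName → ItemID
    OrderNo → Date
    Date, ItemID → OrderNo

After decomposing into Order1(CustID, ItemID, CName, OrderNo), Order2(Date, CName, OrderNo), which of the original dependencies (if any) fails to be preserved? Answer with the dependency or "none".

none

CustID → Date: restricted closure across fragments reaches Date.
CName → Date lies within Order2.
Date → ItemID: restricted closure across fragments reaches ItemID.
Date, CName → ItemID: restricted closure across fragments reaches ItemID.
OrderNo → Date lies within Order2.
Date, ItemID → OrderNo: restricted closure across fragments reaches OrderNo.
Every dependency is enforceable on the fragments, so the decomposition is dependency-preserving.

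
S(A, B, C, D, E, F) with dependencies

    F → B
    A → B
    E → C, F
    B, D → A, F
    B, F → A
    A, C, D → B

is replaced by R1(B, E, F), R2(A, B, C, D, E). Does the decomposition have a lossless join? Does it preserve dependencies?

Lossless test: (B, E)⁺ = {A, B, C, E, F}, which contains all of one fragment — lossless.
Dependency preservation: the restricted closure of {B, D} across the fragments never reaches {A, F}, so B, D → A, F cannot be enforced without a join — not preserved.

lossless but not dependency-preserving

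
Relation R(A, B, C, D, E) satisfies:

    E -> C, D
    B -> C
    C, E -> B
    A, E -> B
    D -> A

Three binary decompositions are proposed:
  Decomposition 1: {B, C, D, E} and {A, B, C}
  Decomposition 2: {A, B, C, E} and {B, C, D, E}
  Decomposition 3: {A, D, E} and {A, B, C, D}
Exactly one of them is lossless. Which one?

Decomposition 2

Decomposition 1: common = {B, C}, closure = {B, C} → lossy.
Decomposition 2: common = {B, C, E}, closure = {A, B, C, D, E} → lossless.
Decomposition 3: common = {A, D}, closure = {A, D} → lossy.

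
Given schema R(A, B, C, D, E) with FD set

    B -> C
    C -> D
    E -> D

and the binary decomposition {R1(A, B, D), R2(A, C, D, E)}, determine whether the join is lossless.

No

Common attributes: R1 ∩ R2 = {A, D}.
No dependency enlarges {A, D}, so (A, D)⁺ = {A, D}.
The closure contains neither all of R1 = {A, B, D} nor all of R2 = {A, C, D, E}, so the common attributes are not a superkey of either fragment. The join is lossy.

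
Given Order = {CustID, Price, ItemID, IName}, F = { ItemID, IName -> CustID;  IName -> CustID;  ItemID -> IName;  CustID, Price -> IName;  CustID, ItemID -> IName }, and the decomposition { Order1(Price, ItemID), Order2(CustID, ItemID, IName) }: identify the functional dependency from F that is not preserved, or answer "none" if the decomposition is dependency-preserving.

CustID, Price -> IName

Check CustID, Price → IName: no single fragment contains all of {CustID, Price, IName}, and the restricted closure of {CustID, Price} across the fragments never reaches {IName}.
ItemID, IName → CustID is preserved.
IName → CustID is preserved.
ItemID → IName is preserved.
CustID, ItemID → IName is preserved.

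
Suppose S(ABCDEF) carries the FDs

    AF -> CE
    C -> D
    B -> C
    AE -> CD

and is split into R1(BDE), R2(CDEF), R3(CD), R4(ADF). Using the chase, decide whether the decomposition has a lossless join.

No

Chase test. Columns are ABCDEF; row i has aⱼ where attribute j ∈ Ri, else bᵢⱼ.
Initial tableau (one row per fragment):
  row 1: b11 a2 b13 a4 a5 b16
  row 2: b21 b22 a3 a4 a5 a6
  row 3: b31 b32 a3 a4 b35 b36
  row 4: a1 b42 b43 a4 b45 a6
No row becomes fully distinguished — the join is lossy.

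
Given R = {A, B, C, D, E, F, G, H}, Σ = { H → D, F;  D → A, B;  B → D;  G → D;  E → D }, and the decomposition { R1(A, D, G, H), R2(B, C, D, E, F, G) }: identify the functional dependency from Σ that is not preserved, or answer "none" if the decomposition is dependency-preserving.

H → D, F

Check H → D, F: no single fragment contains all of {D, F, H}, and the restricted closure of {H} across the fragments never reaches {D, F}.
D → A, B is preserved.
B → D is preserved.
G → D is preserved.
E → D is preserved.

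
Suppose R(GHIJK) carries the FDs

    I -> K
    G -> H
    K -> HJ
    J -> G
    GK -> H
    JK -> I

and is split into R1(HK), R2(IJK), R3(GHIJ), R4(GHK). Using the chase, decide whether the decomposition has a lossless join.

Chase test. Columns are GHIJK; row i has aⱼ where attribute j ∈ Ri, else bᵢⱼ.
Initial tableau (one row per fragment):
  row 1: b11 a2 b13 b14 a5
  row 2: b21 b22 a3 a4 a5
  row 3: a1 a2 a3 a4 b35
  row 4: a1 a2 b43 b44 a5
Rows 2 and 3 agree on I; apply I→K and equate their K entries.
Rows 1 and 2 agree on K; apply K→HJ and equate their HJ entries.
Rows 1 and 4 agree on K; apply K→HJ and equate their HJ entries.
Rows 1 and 2 agree on J; apply J→G and equate their G entries.
Rows 1 and 3 agree on J; apply J→G and equate their G entries.
Rows 1 and 2 agree on JK; apply JK→I and equate their I entries.
Rows 1 and 4 agree on JK; apply JK→I and equate their I entries.
Row 1 is now all distinguished symbols — the join is lossless.

Yes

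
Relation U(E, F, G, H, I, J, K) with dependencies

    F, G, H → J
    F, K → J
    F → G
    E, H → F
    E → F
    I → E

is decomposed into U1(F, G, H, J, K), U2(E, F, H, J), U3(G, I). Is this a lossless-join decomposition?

No

Chase test. Columns are E, F, G, H, I, J, K; row i has aⱼ where attribute j ∈ Ui, else bᵢⱼ.
Initial tableau (one row per fragment):
  row 1: b11 a2 a3 a4 b15 a6 a7
  row 2: a1 a2 b23 a4 b25 a6 b27
  row 3: b31 b32 a3 b34 a5 b36 b37
Rows 1 and 2 agree on F; apply F→G and equate their G entries.
No row becomes fully distinguished — the join is lossy.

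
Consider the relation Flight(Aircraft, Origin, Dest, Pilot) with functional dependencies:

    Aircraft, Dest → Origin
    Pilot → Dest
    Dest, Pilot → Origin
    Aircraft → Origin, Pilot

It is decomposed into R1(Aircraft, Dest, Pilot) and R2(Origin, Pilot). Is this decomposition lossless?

Common attributes: R1 ∩ R2 = {Pilot}.
Closure of {Pilot}: Pilot → Dest applies, adding Dest; Dest, Pilot → Origin applies, adding Origin. So (Pilot)⁺ = {Origin, Dest, Pilot}.
This closure contains every attribute of R2, so R1 ∩ R2 → R2. The join is lossless.

Yes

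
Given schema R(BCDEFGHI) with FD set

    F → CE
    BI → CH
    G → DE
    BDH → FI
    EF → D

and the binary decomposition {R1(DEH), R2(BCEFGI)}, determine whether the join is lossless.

Common attributes: R1 ∩ R2 = {E}.
No dependency enlarges {E}, so (E)⁺ = {E}.
The closure contains neither all of R1 = {DEH} nor all of R2 = {BCEFGI}, so the common attributes are not a superkey of either fragment. The join is lossy.

No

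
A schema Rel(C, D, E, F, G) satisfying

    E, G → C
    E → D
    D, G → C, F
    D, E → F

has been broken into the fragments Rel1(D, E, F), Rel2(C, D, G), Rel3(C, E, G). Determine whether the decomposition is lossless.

Chase test. Columns are C, D, E, F, G; row i has aⱼ where attribute j ∈ Reli, else bᵢⱼ.
Initial tableau (one row per fragment):
  row 1: b11 a2 a3 a4 b15
  row 2: a1 a2 b23 b24 a5
  row 3: a1 b32 a3 b34 a5
Rows 1 and 3 agree on E; apply E→D and equate their D entries.
Rows 2 and 3 agree on D, G; apply D, G→C, F and equate their C, F entries.
Rows 1 and 3 agree on D, E; apply D, E→F and equate their F entries.
Row 3 is now all distinguished symbols — the join is lossless.

Yes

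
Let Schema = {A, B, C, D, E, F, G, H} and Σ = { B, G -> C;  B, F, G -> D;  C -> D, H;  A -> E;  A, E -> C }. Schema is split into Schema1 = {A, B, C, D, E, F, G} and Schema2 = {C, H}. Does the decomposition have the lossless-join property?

Common attributes: Schema1 ∩ Schema2 = {C}.
Closure of {C}: C → D, H applies, adding D, H. So (C)⁺ = {C, D, H}.
This closure contains every attribute of Schema2, so Schema1 ∩ Schema2 → Schema2. The join is lossless.

Yes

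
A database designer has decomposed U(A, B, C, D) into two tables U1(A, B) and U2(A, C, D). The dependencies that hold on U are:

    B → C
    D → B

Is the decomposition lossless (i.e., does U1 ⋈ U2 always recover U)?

Common attributes: U1 ∩ U2 = {A}.
No dependency enlarges {A}, so (A)⁺ = {A}.
The closure contains neither all of U1 = {A, B} nor all of U2 = {A, C, D}, so the common attributes are not a superkey of either fragment. The join is lossy.

No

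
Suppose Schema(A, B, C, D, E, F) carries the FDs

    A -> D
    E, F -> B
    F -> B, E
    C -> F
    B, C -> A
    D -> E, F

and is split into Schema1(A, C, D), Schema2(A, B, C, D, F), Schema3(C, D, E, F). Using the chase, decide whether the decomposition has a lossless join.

Chase test. Columns are A, B, C, D, E, F; row i has aⱼ where attribute j ∈ Schemai, else bᵢⱼ.
Initial tableau (one row per fragment):
  row 1: a1 b12 a3 a4 b15 b16
  row 2: a1 a2 a3 a4 b25 a6
  row 3: b31 b32 a3 a4 a5 a6
Rows 2 and 3 agree on F; apply F→B, E and equate their B, E entries.
Rows 1 and 2 agree on C; apply C→F and equate their F entries.
Rows 2 and 3 agree on B, C; apply B, C→A and equate their A entries.
Rows 1 and 2 agree on D; apply D→E, F and equate their E, F entries.
Rows 1 and 2 agree on E, F; apply E, F→B and equate their B entries.
Row 1 is now all distinguished symbols — the join is lossless.

Yes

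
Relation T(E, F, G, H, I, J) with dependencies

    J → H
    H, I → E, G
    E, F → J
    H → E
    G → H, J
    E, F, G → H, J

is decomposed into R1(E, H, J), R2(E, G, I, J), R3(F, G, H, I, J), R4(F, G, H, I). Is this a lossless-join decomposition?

Yes

Chase test. Columns are E, F, G, H, I, J; row i has aⱼ where attribute j ∈ Ri, else bᵢⱼ.
Initial tableau (one row per fragment):
  row 1: a1 b12 b13 a4 b15 a6
  row 2: a1 b22 a3 b24 a5 a6
  row 3: b31 a2 a3 a4 a5 a6
  row 4: b41 a2 a3 a4 a5 b46
Rows 1 and 2 agree on J; apply J→H and equate their H entries.
Rows 2 and 3 agree on H, I; apply H, I→E, G and equate their E, G entries.
Rows 2 and 4 agree on H, I; apply H, I→E, G and equate their E, G entries.
Rows 3 and 4 agree on E, F; apply E, F→J and equate their J entries.
Row 3 is now all distinguished symbols — the join is lossless.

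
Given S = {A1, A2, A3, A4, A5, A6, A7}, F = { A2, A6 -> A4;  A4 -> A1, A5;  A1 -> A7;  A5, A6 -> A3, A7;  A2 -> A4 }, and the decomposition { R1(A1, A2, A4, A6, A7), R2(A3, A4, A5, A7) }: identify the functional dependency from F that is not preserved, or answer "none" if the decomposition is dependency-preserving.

Check A5, A6 → A3, A7: no single fragment contains all of {A3, A5, A6, A7}, and the restricted closure of {A5, A6} across the fragments never reaches {A3, A7}.
A2, A6 → A4 is preserved.
A4 → A1, A5 is preserved.
A1 → A7 is preserved.
A2 → A4 is preserved.

A5, A6 -> A3, A7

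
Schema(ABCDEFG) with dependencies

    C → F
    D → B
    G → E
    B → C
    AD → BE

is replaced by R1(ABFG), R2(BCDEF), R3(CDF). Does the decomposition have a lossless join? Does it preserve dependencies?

lossy and not dependency-preserving

Lossless test (chase): Rows 2 and 3 agree on D; apply D→B and equate their B entries. Rows 1 and 2 agree on B; apply B→C and equate their C entries. No row becomes fully distinguished — the join is lossy.
Dependency preservation: the restricted closure of {G} across the fragments never reaches {E}, so G → E cannot be enforced without a join — not preserved.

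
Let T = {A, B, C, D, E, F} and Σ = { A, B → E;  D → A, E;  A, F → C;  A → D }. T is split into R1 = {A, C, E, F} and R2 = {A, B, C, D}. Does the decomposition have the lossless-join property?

No

Common attributes: R1 ∩ R2 = {A, C}.
Closure of {A, C}: A → D applies, adding D; D → A, E applies, adding E. So (A, C)⁺ = {A, C, D, E}.
The closure contains neither all of R1 = {A, C, E, F} nor all of R2 = {A, B, C, D}, so the common attributes are not a superkey of either fragment. The join is lossy.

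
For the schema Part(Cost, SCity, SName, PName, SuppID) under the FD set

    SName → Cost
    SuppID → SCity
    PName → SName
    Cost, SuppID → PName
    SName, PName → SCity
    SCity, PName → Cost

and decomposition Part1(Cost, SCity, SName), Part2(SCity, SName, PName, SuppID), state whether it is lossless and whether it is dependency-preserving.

Lossless test: (SCity, SName)⁺ = {Cost, SCity, SName}, which contains all of one fragment — lossless.
Dependency preservation: the restricted closure of {Cost, SuppID} across the fragments never reaches {PName}, so Cost, SuppID → PName cannot be enforced without a join — not preserved.

lossless but not dependency-preserving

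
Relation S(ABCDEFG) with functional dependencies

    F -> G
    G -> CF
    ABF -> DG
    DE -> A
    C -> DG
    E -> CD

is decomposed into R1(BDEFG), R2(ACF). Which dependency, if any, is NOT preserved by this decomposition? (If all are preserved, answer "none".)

DE -> A

Check DE → A: no single fragment contains all of {ADE}, and the restricted closure of {DE} across the fragments never reaches {A}.
F → G is preserved.
G → CF is preserved.
ABF → DG is preserved.
C → DG is preserved.
E → CD is preserved.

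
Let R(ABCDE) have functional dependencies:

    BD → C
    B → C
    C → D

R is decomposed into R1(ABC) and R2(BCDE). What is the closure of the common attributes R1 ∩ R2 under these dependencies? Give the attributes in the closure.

BCD

R1 ∩ R2 = {BC}.
C → D applies, adding D
Closure: {BCD}.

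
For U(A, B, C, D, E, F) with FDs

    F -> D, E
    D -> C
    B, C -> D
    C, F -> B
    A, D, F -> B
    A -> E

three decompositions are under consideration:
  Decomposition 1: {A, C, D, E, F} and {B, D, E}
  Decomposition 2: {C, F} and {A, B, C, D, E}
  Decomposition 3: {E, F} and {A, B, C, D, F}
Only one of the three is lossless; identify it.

Decomposition 1: common = {D, E}, closure = {C, D, E} → lossy.
Decomposition 2: common = {C}, closure = {C} → lossy.
Decomposition 3: common = {F}, closure = {B, C, D, E, F} → lossless.

Decomposition 3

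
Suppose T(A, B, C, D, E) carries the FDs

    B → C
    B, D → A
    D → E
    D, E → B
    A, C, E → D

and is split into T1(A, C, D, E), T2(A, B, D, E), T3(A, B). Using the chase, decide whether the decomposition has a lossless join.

Yes

Chase test. Columns are A, B, C, D, E; row i has aⱼ where attribute j ∈ Ti, else bᵢⱼ.
Initial tableau (one row per fragment):
  row 1: a1 b12 a3 a4 a5
  row 2: a1 a2 b23 a4 a5
  row 3: a1 a2 b33 b34 b35
Rows 2 and 3 agree on B; apply B→C and equate their C entries.
Rows 1 and 2 agree on D, E; apply D, E→B and equate their B entries.
Rows 1 and 2 agree on B; apply B→C and equate their C entries.
Row 1 is now all distinguished symbols — the join is lossless.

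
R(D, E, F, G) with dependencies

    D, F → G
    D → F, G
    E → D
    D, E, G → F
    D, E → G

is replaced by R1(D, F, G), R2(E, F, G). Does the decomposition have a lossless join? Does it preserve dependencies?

Lossless test: (F, G)⁺ = {F, G}, which is a superkey of neither fragment — lossy.
Dependency preservation: the restricted closure of {E} across the fragments never reaches {D}, so E → D cannot be enforced without a join — not preserved.

lossy and not dependency-preserving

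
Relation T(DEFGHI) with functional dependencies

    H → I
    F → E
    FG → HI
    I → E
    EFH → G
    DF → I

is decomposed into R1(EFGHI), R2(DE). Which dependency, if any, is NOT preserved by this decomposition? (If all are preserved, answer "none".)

DF → I

Check DF → I: no single fragment contains all of {DFI}, and the restricted closure of {DF} across the fragments never reaches {I}.
H → I is preserved.
F → E is preserved.
FG → HI is preserved.
I → E is preserved.
EFH → G is preserved.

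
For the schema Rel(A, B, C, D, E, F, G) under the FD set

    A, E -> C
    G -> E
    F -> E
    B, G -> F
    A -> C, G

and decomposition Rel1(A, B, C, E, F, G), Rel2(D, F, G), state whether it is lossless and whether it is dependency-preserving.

lossy but dependency-preserving

Lossless test: (F, G)⁺ = {E, F, G}, which is a superkey of neither fragment — lossy.
Dependency preservation: every FD's attributes lie within a single fragment, so each can be enforced locally — preserved.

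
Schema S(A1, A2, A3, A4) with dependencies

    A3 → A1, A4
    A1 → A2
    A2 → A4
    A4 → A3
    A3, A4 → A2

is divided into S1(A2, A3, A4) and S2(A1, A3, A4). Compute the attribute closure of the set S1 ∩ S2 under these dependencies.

S1 ∩ S2 = {A3, A4}.
A3 → A1, A4 applies, adding A1
A1 → A2 applies, adding A2
Closure: {A1, A2, A3, A4}.

A1, A2, A3, A4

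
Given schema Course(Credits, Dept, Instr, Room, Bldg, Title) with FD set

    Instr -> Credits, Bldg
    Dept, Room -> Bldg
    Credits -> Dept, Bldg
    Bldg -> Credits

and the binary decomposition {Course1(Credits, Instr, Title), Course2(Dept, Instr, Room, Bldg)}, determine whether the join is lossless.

Common attributes: Course1 ∩ Course2 = {Instr}.
Closure of {Instr}: Instr → Credits, Bldg applies, adding Credits, Bldg; Credits → Dept, Bldg applies, adding Dept. So (Instr)⁺ = {Credits, Dept, Instr, Bldg}.
The closure contains neither all of Course1 = {Credits, Instr, Title} nor all of Course2 = {Dept, Instr, Room, Bldg}, so the common attributes are not a superkey of either fragment. The join is lossy.

No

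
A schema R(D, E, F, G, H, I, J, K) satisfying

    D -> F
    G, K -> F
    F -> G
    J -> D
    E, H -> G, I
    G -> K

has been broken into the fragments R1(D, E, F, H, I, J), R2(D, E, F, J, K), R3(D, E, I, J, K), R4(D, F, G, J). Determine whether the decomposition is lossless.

Yes

Chase test. Columns are D, E, F, G, H, I, J, K; row i has aⱼ where attribute j ∈ Ri, else bᵢⱼ.
Initial tableau (one row per fragment):
  row 1: a1 a2 a3 b14 a5 a6 a7 b18
  row 2: a1 a2 a3 b24 b25 b26 a7 a8
  row 3: a1 a2 b33 b34 b35 a6 a7 a8
  row 4: a1 b42 a3 a4 b45 b46 a7 b48
Rows 1 and 3 agree on D; apply D→F and equate their F entries.
Rows 1 and 2 agree on F; apply F→G and equate their G entries.
Rows 1 and 3 agree on F; apply F→G and equate their G entries.
Rows 1 and 4 agree on F; apply F→G and equate their G entries.
Rows 1 and 2 agree on G; apply G→K and equate their K entries.
Rows 1 and 4 agree on G; apply G→K and equate their K entries.
Row 1 is now all distinguished symbols — the join is lossless.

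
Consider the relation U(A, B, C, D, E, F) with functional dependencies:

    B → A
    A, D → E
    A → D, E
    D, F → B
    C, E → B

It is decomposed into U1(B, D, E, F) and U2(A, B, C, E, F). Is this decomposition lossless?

Yes

Common attributes: U1 ∩ U2 = {B, E, F}.
Closure of {B, E, F}: B → A applies, adding A; A → D, E applies, adding D. So (B, E, F)⁺ = {A, B, D, E, F}.
This closure contains every attribute of U1, so U1 ∩ U2 → U1. The join is lossless.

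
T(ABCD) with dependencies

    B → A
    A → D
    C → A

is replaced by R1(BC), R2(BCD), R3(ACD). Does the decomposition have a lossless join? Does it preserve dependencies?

Lossless test (chase): Rows 1 and 2 agree on B; apply B→A and equate their A entries. Rows 1 and 2 agree on A; apply A→D and equate their D entries. Rows 1 and 3 agree on C; apply C→A and equate their A entries. Row 1 is now all distinguished symbols — the join is lossless.
Dependency preservation: the restricted closure of {B} across the fragments never reaches {A}, so B → A cannot be enforced without a join — not preserved.

lossless but not dependency-preserving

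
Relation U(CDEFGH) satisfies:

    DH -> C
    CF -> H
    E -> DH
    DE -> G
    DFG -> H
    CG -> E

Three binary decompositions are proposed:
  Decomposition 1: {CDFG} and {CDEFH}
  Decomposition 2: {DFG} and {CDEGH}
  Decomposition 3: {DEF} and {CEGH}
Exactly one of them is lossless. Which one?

Decomposition 3

Decomposition 1: common = {CDF}, closure = {CDFH} → lossy.
Decomposition 2: common = {DG}, closure = {DG} → lossy.
Decomposition 3: common = {E}, closure = {CDEGH} → lossless.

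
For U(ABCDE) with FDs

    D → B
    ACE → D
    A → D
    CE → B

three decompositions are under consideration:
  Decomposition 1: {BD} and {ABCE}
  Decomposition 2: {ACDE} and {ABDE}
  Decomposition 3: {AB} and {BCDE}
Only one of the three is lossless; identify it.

Decomposition 2

Decomposition 1: common = {B}, closure = {B} → lossy.
Decomposition 2: common = {ADE}, closure = {ABDE} → lossless.
Decomposition 3: common = {B}, closure = {B} → lossy.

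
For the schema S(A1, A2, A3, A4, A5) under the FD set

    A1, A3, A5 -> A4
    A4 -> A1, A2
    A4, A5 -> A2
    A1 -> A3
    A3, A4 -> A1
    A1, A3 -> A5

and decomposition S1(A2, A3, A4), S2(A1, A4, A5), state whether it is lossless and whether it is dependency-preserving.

lossless and dependency-preserving

Lossless test: (A4)⁺ = {A1, A2, A3, A4, A5}, which contains all of one fragment — lossless.
Dependency preservation: A1, A3, A5 → A4; A4 → A1, A2; A4, A5 → A2; A1 → A3; A3, A4 → A1; A1, A3 → A5 are not contained in any single fragment, but the restricted closure of each left-hand side across the fragments still reaches the right-hand side; the remaining FDs each lie inside some fragment. All dependencies are preserved.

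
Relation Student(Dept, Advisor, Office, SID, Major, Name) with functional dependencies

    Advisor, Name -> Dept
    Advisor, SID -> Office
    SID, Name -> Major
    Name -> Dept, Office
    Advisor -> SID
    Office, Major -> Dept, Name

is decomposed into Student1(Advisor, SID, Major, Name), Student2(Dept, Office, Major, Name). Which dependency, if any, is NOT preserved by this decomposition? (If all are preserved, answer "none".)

Check Advisor, SID → Office: no single fragment contains all of {Advisor, Office, SID}, and the restricted closure of {Advisor, SID} across the fragments never reaches {Office}.
Advisor, Name → Dept is preserved.
SID, Name → Major is preserved.
Name → Dept, Office is preserved.
Advisor → SID is preserved.
Office, Major → Dept, Name is preserved.

Advisor, SID -> Office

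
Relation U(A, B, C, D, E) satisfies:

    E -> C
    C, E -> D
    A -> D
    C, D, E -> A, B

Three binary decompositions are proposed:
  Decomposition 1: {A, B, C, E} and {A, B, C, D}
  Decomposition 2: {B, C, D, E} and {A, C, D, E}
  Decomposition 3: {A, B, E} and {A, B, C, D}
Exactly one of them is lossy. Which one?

Decomposition 1: common = {A, B, C}, closure = {A, B, C, D} → lossless.
Decomposition 2: common = {C, D, E}, closure = {A, B, C, D, E} → lossless.
Decomposition 3: common = {A, B}, closure = {A, B, D} → lossy.

Decomposition 3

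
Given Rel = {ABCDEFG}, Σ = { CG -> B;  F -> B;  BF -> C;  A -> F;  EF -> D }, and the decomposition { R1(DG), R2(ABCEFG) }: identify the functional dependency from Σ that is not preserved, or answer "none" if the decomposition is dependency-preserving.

EF -> D

Check EF → D: no single fragment contains all of {DEF}, and the restricted closure of {EF} across the fragments never reaches {D}.
CG → B is preserved.
F → B is preserved.
BF → C is preserved.
A → F is preserved.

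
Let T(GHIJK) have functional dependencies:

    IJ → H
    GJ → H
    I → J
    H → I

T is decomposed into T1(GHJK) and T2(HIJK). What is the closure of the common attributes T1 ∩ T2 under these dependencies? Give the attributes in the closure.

HIJK

T1 ∩ T2 = {HJK}.
H → I applies, adding I
Closure: {HIJK}.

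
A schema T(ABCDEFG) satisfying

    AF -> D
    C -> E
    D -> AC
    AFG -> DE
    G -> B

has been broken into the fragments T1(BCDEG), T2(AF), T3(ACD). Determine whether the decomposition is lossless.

Chase test. Columns are ABCDEFG; row i has aⱼ where attribute j ∈ Ti, else bᵢⱼ.
Initial tableau (one row per fragment):
  row 1: b11 a2 a3 a4 a5 b16 a7
  row 2: a1 b22 b23 b24 b25 a6 b27
  row 3: a1 b32 a3 a4 b35 b36 b37
Rows 1 and 3 agree on C; apply C→E and equate their E entries.
Rows 1 and 3 agree on D; apply D→AC and equate their AC entries.
No row becomes fully distinguished — the join is lossy.

No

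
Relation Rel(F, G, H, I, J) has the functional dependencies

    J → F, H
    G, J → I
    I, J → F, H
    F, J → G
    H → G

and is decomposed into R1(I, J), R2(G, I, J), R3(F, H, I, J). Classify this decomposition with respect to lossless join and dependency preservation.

lossless but not dependency-preserving

Lossless test (chase): Rows 1 and 2 agree on J; apply J→F, H and equate their F, H entries. Rows 1 and 3 agree on J; apply J→F, H and equate their F, H entries. Rows 1 and 2 agree on F, J; apply F, J→G and equate their G entries. Rows 1 and 3 agree on F, J; apply F, J→G and equate their G entries. Row 1 is now all distinguished symbols — the join is lossless.
Dependency preservation: the restricted closure of {H} across the fragments never reaches {G}, so H → G cannot be enforced without a join — not preserved.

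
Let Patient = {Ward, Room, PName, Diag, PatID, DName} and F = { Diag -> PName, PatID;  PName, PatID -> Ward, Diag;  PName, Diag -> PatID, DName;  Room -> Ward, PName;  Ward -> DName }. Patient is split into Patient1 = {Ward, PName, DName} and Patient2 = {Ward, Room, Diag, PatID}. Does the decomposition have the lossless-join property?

No

Common attributes: Patient1 ∩ Patient2 = {Ward}.
Closure of {Ward}: Ward → DName applies, adding DName. So (Ward)⁺ = {Ward, DName}.
The closure contains neither all of Patient1 = {Ward, PName, DName} nor all of Patient2 = {Ward, Room, Diag, PatID}, so the common attributes are not a superkey of either fragment. The join is lossy.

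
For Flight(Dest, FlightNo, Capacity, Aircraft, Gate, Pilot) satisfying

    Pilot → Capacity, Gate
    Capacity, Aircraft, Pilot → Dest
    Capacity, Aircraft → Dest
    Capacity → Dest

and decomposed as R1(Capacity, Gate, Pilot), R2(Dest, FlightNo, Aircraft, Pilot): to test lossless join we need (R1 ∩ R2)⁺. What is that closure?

R1 ∩ R2 = {Pilot}.
Pilot → Capacity, Gate applies, adding Capacity, Gate
Capacity → Dest applies, adding Dest
Closure: {Dest, Capacity, Gate, Pilot}.

Dest, Capacity, Gate, Pilot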